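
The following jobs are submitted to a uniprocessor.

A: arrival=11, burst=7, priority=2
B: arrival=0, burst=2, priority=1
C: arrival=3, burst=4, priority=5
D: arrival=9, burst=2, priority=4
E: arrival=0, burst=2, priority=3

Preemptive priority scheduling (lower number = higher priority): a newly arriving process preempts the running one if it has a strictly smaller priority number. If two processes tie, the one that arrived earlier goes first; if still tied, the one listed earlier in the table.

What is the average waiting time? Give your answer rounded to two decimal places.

Schedule: | B 0-2 | E 2-4 | C 4-8 | idle 8-9 | D 9-11 | A 11-18 |
Completion: A=18  B=2  C=8  D=11  E=4
Turnaround (C−A): A=7  B=2  C=5  D=2  E=4
Waiting times: A=0, B=0, C=1, D=0, E=2
Average waiting = (0+0+1+0+2) / 5 = 3/5 = 0.60

0.60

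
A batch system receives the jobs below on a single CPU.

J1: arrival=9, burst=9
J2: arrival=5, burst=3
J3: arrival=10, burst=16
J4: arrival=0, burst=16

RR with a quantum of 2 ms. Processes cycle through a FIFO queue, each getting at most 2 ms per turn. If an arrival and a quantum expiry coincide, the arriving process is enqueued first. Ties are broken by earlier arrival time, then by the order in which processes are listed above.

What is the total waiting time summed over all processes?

58

Timeline: | J4 0-6 | J2 6-8 | J4 8-10 | J2 10-11 | J1 11-13 | J3 13-15 | J4 15-17 | J1 17-19 | J3 19-21 | J4 21-23 | J1 23-25 | J3 25-27 | J4 27-29 | J1 29-31 | J3 31-33 | J4 33-35 | J1 35-36 | J3 36-44 |
Completion: J1=36  J2=11  J3=44  J4=35
Turnaround (C−A): J1=27  J2=6  J3=34  J4=35
Waiting = turnaround − burst: J1=18, J2=3, J3=18, J4=19
Total waiting = 18 + 3 + 18 + 19 = 58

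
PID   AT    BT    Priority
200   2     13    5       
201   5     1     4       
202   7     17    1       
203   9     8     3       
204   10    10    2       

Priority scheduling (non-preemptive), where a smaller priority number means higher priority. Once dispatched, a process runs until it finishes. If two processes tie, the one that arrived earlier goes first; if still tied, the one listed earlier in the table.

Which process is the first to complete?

Gantt: | idle 0-2 | 200 2-15 | 202 15-32 | 204 32-42 | 203 42-50 | 201 50-51 |
Completion: 200=15  201=51  202=32  203=50  204=42
Finish order: 200 → 202 → 204 → 203 → 201

200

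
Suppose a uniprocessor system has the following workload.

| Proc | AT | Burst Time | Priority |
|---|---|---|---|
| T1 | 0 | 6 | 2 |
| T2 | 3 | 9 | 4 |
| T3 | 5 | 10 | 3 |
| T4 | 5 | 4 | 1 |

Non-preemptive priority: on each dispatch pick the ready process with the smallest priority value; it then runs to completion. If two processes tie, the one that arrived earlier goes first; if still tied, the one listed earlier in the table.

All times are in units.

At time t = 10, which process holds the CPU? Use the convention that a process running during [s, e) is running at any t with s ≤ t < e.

T3

Timeline: | T1 0-6 | T4 6-10 | T3 10-20 | T2 20-29 |
Completion: T1=6  T2=29  T3=20  T4=10
Turnaround (C−A): T1=6  T2=26  T3=15  T4=5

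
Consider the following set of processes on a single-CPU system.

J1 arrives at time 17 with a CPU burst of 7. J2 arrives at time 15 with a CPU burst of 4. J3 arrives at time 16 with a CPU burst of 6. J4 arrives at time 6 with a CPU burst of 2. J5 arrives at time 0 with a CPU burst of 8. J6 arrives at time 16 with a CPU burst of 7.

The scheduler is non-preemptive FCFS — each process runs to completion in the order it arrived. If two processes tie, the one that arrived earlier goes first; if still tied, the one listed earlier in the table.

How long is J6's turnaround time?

16

Schedule: | J5 0-8 | J4 8-10 | idle 10-15 | J2 15-19 | J3 19-25 | J6 25-32 | J1 32-39 |
Completion: J1=39  J2=19  J3=25  J4=10  J5=8  J6=32
Turnaround (C−A): J1=22  J2=4  J3=9  J4=4  J5=8  J6=16
Turnaround(J6) = completion − arrival = 32 − 16 = 16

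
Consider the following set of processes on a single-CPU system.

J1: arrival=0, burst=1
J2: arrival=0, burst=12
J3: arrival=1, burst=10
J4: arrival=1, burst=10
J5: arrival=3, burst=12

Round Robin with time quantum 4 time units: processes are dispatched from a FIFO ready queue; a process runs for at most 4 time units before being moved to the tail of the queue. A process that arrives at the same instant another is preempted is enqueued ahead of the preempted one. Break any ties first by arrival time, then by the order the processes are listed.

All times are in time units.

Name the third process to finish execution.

J3

Schedule: | J1 0-1 | J2 1-5 | J3 5-9 | J4 9-13 | J5 13-17 | J2 17-21 | J3 21-25 | J4 25-29 | J5 29-33 | J2 33-37 | J3 37-39 | J4 39-41 | J5 41-45 |
Completion: J1=1  J2=37  J3=39  J4=41  J5=45
Finish order: J1 → J2 → J3 → J4 → J5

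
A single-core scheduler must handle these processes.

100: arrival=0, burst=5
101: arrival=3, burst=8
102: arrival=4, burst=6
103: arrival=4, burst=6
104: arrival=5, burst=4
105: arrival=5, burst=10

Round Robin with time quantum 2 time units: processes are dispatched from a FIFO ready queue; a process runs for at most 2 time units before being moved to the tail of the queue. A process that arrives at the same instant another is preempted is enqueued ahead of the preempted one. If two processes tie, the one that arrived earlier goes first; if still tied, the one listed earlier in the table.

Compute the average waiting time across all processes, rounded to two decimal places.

Schedule: | 100 0-4 | 101 4-6 | 102 6-8 | 103 8-10 | 100 10-11 | 104 11-13 | 105 13-15 | 101 15-17 | 102 17-19 | 103 19-21 | 104 21-23 | 105 23-25 | 101 25-27 | 102 27-29 | 103 29-31 | 105 31-33 | 101 33-35 | 105 35-39 |
Completion: 100=11  101=35  102=29  103=31  104=23  105=39
Turnaround (C−A): 100=11  101=32  102=25  103=27  104=18  105=34
Waiting times: 100=6, 101=24, 102=19, 103=21, 104=14, 105=24
Average waiting = (6+24+19+21+14+24) / 6 = 108/6 = 18.00

18.00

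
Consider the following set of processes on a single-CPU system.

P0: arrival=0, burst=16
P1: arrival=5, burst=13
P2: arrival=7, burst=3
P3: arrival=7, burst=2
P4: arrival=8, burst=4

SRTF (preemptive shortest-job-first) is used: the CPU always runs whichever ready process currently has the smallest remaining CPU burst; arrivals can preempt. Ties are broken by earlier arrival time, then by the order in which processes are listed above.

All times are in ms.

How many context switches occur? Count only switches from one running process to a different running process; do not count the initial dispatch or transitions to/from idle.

5

Timeline: | P0 0-7 | P3 7-9 | P2 9-12 | P4 12-16 | P0 16-25 | P1 25-38 |
Completion: P0=25  P1=38  P2=12  P3=9  P4=16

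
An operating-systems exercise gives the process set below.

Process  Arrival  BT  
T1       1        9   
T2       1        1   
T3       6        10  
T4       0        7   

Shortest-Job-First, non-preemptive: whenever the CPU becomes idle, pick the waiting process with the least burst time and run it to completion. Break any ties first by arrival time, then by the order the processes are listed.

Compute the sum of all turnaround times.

Schedule: | T4 0-7 | T2 7-8 | T1 8-17 | T3 17-27 |
Completion: T1=17  T2=8  T3=27  T4=7
Turnaround (C−A): T1=16  T2=7  T3=21  T4=7
Turnaround = completion − arrival: T1=16, T2=7, T3=21, T4=7
Total turnaround = 16 + 7 + 21 + 7 = 51

51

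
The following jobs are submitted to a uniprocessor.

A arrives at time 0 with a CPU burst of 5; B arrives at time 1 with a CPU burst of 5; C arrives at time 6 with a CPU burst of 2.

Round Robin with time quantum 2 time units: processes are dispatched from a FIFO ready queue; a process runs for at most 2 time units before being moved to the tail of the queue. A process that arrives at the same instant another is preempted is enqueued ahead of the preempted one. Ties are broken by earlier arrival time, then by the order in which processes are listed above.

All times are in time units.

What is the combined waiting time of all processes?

Gantt: | A 0-2 | B 2-4 | A 4-6 | B 6-8 | C 8-10 | A 10-11 | B 11-12 |
Completion: A=11  B=12  C=10
Turnaround (C−A): A=11  B=11  C=4
Waiting = turnaround − burst: A=6, B=6, C=2
Total waiting = 6 + 6 + 2 = 14

14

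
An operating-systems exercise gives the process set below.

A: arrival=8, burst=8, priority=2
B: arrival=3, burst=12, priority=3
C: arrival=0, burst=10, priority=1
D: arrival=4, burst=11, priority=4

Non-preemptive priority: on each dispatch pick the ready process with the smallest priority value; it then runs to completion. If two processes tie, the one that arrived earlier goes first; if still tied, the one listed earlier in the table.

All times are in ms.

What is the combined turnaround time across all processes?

Gantt: | C 0-10 | A 10-18 | B 18-30 | D 30-41 |
Completion: A=18  B=30  C=10  D=41
Turnaround = completion − arrival: A=10, B=27, C=10, D=37
Total turnaround = 10 + 27 + 10 + 37 = 84

84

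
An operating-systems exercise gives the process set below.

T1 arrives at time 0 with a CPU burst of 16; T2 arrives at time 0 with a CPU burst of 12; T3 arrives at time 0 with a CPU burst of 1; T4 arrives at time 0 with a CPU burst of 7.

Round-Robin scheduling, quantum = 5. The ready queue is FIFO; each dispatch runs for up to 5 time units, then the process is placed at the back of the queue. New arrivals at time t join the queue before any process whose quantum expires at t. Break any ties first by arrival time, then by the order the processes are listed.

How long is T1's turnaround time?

Schedule: | T1 0-5 | T2 5-10 | T3 10-11 | T4 11-16 | T1 16-21 | T2 21-26 | T4 26-28 | T1 28-33 | T2 33-35 | T1 35-36 |
Completion: T1=36  T2=35  T3=11  T4=28
Turnaround (C−A): T1=36  T2=35  T3=11  T4=28
Turnaround(T1) = completion − arrival = 36 − 0 = 36

36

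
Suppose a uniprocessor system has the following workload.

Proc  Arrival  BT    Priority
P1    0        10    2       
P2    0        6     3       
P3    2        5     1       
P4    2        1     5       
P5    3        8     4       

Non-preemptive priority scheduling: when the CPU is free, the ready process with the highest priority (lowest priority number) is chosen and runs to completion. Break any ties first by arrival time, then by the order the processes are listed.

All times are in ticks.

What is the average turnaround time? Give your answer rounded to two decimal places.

Schedule: | P1 0-10 | P3 10-15 | P2 15-21 | P5 21-29 | P4 29-30 |
Completion: P1=10  P2=21  P3=15  P4=30  P5=29
Turnaround (C−A): P1=10  P2=21  P3=13  P4=28  P5=26
Turnaround times: P1=10, P2=21, P3=13, P4=28, P5=26
Average turnaround = (10+21+13+28+26) / 5 = 98/5 = 19.60

19.60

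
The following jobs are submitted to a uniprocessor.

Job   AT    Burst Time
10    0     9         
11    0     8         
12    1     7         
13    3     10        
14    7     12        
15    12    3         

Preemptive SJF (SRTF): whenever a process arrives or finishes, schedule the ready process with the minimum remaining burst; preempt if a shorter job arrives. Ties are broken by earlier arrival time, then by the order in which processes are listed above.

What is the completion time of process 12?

15

Gantt: | 11 0-8 | 12 8-15 | 15 15-18 | 10 18-27 | 13 27-37 | 14 37-49 |
Completion: 10=27  11=8  12=15  13=37  14=49  15=18
Turnaround (C−A): 10=27  11=8  12=14  13=34  14=42  15=6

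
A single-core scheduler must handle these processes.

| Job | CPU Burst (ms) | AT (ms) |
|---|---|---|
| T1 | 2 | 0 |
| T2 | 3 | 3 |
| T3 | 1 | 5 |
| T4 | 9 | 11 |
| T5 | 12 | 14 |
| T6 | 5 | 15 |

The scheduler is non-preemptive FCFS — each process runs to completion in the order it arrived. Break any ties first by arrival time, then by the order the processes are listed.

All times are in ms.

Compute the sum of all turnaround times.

56

Schedule: | T1 0-2 | idle 2-3 | T2 3-6 | T3 6-7 | idle 7-11 | T4 11-20 | T5 20-32 | T6 32-37 |
Completion: T1=2  T2=6  T3=7  T4=20  T5=32  T6=37
Turnaround (C−A): T1=2  T2=3  T3=2  T4=9  T5=18  T6=22
Turnaround = completion − arrival: T1=2, T2=3, T3=2, T4=9, T5=18, T6=22
Total turnaround = 2 + 3 + 2 + 9 + 18 + 22 = 56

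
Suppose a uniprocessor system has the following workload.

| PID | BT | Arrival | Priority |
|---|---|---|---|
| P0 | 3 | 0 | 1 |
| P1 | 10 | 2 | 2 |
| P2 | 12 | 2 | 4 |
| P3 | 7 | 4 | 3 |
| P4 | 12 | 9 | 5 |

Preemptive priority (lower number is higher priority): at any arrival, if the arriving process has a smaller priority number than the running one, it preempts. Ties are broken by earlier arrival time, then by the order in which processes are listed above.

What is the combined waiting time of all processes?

Schedule: | P0 0-3 | P1 3-13 | P3 13-20 | P2 20-32 | P4 32-44 |
Completion: P0=3  P1=13  P2=32  P3=20  P4=44
Turnaround (C−A): P0=3  P1=11  P2=30  P3=16  P4=35
Waiting = turnaround − burst: P0=0, P1=1, P2=18, P3=9, P4=23
Total waiting = 0 + 1 + 18 + 9 + 23 = 51

51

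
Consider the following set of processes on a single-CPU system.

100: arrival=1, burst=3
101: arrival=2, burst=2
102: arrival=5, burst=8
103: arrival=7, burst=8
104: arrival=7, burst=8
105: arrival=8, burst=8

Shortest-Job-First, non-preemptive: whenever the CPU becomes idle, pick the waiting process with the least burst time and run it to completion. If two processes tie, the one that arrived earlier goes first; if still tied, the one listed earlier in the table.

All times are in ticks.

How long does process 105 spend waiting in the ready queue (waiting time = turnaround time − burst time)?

22

Gantt: | idle 0-1 | 100 1-4 | 101 4-6 | 102 6-14 | 103 14-22 | 104 22-30 | 105 30-38 |
Completion: 100=4  101=6  102=14  103=22  104=30  105=38
Turnaround (C−A): 100=3  101=4  102=9  103=15  104=23  105=30
Waiting(105) = turnaround − burst = 30 − 8 = 22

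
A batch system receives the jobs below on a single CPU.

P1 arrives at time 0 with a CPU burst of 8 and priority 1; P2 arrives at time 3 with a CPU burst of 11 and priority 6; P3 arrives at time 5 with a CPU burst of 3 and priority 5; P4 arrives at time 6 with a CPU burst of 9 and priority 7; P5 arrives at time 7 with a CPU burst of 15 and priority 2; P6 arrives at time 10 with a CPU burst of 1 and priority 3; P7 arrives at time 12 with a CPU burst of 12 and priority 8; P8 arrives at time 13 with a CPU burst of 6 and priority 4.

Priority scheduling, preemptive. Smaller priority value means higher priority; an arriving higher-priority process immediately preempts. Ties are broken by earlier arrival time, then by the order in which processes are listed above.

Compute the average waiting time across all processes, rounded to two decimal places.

19.88

Schedule: | P1 0-8 | P5 8-23 | P6 23-24 | P8 24-30 | P3 30-33 | P2 33-44 | P4 44-53 | P7 53-65 |
Completion: P1=8  P2=44  P3=33  P4=53  P5=23  P6=24  P7=65  P8=30
Turnaround (C−A): P1=8  P2=41  P3=28  P4=47  P5=16  P6=14  P7=53  P8=17
Waiting times: P1=0, P2=30, P3=25, P4=38, P5=1, P6=13, P7=41, P8=11
Average waiting = (0+30+25+38+1+13+41+11) / 8 = 159/8 = 19.88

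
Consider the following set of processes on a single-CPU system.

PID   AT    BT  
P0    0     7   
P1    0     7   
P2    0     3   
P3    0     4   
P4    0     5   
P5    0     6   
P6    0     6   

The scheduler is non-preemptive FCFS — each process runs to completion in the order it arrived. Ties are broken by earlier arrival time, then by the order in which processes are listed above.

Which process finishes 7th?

Gantt: | P0 0-7 | P1 7-14 | P2 14-17 | P3 17-21 | P4 21-26 | P5 26-32 | P6 32-38 |
Completion: P0=7  P1=14  P2=17  P3=21  P4=26  P5=32  P6=38
Turnaround (C−A): P0=7  P1=14  P2=17  P3=21  P4=26  P5=32  P6=38
Finish order: P0 → P1 → P2 → P3 → P4 → P5 → P6

P6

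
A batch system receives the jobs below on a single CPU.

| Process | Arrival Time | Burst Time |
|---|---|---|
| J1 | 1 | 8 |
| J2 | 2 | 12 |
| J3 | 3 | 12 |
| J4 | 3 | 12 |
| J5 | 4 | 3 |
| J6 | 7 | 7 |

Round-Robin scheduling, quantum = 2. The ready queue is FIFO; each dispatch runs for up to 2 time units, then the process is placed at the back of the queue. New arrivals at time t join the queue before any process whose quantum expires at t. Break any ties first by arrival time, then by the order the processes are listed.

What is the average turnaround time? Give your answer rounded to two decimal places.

40.33

Schedule: | idle 0-1 | J1 1-3 | J2 3-5 | J3 5-7 | J4 7-9 | J1 9-11 | J5 11-13 | J2 13-15 | J6 15-17 | J3 17-19 | J4 19-21 | J1 21-23 | J5 23-24 | J2 24-26 | J6 26-28 | J3 28-30 | J4 30-32 | J1 32-34 | J2 34-36 | J6 36-38 | J3 38-40 | J4 40-42 | J2 42-44 | J6 44-45 | J3 45-47 | J4 47-49 | J2 49-51 | J3 51-53 | J4 53-55 |
Completion: J1=34  J2=51  J3=53  J4=55  J5=24  J6=45
Turnaround times: J1=33, J2=49, J3=50, J4=52, J5=20, J6=38
Average turnaround = (33+49+50+52+20+38) / 6 = 242/6 = 40.33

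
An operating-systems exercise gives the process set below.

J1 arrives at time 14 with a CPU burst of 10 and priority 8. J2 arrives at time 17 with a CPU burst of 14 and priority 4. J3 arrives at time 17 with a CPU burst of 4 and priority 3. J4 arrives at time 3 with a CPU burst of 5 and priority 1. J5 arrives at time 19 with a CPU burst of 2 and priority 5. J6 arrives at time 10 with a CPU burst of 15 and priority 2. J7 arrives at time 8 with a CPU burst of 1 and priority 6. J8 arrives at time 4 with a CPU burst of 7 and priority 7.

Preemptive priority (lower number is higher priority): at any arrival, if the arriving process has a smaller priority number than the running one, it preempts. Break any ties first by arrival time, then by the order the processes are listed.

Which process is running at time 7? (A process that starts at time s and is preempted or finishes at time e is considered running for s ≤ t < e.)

J4

Timeline: | idle 0-3 | J4 3-8 | J7 8-9 | J8 9-10 | J6 10-25 | J3 25-29 | J2 29-43 | J5 43-45 | J8 45-51 | J1 51-61 |
Completion: J1=61  J2=43  J3=29  J4=8  J5=45  J6=25  J7=9  J8=51
Turnaround (C−A): J1=47  J2=26  J3=12  J4=5  J5=26  J6=15  J7=1  J8=47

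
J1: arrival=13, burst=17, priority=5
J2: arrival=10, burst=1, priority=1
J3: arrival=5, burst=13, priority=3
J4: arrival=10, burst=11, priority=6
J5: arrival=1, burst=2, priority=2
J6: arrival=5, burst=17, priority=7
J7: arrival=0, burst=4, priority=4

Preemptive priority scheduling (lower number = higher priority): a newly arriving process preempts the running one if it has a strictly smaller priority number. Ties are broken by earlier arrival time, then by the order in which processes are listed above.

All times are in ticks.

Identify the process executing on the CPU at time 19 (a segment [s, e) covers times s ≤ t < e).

J7

Timeline: | J7 0-1 | J5 1-3 | J7 3-5 | J3 5-10 | J2 10-11 | J3 11-19 | J7 19-20 | J1 20-37 | J4 37-48 | J6 48-65 |
Completion: J1=37  J2=11  J3=19  J4=48  J5=3  J6=65  J7=20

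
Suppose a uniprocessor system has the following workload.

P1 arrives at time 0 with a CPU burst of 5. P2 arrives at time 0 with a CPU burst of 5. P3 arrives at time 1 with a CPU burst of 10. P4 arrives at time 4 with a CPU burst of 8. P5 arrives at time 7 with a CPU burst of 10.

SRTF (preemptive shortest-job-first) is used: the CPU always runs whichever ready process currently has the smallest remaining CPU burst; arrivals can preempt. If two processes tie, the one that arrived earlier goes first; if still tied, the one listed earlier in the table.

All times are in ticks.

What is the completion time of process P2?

10

Gantt: | P1 0-5 | P2 5-10 | P4 10-18 | P3 18-28 | P5 28-38 |
Completion: P1=5  P2=10  P3=28  P4=18  P5=38
Turnaround (C−A): P1=5  P2=10  P3=27  P4=14  P5=31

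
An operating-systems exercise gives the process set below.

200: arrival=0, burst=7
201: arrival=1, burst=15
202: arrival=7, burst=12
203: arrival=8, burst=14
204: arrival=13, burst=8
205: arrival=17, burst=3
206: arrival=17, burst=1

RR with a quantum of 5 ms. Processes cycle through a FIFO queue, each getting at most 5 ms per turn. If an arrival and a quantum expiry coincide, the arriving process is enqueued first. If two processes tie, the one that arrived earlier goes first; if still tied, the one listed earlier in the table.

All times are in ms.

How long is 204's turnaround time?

Timeline: | 200 0-5 | 201 5-10 | 200 10-12 | 202 12-17 | 203 17-22 | 201 22-27 | 204 27-32 | 205 32-35 | 206 35-36 | 202 36-41 | 203 41-46 | 201 46-51 | 204 51-54 | 202 54-56 | 203 56-60 |
Completion: 200=12  201=51  202=56  203=60  204=54  205=35  206=36
Turnaround(204) = completion − arrival = 54 − 13 = 41

41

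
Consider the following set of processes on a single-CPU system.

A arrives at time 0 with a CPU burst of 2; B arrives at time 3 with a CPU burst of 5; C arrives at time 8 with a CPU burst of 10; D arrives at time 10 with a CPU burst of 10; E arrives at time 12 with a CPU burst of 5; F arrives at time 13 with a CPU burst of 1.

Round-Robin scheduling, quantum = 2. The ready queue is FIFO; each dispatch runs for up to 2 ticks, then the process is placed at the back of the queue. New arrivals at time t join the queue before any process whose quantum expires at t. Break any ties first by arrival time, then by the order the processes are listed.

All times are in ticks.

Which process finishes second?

Schedule: | A 0-2 | idle 2-3 | B 3-8 | C 8-10 | D 10-12 | C 12-14 | E 14-16 | D 16-18 | F 18-19 | C 19-21 | E 21-23 | D 23-25 | C 25-27 | E 27-28 | D 28-30 | C 30-32 | D 32-34 |
Completion: A=2  B=8  C=32  D=34  E=28  F=19
Finish order: A → B → F → E → C → D

B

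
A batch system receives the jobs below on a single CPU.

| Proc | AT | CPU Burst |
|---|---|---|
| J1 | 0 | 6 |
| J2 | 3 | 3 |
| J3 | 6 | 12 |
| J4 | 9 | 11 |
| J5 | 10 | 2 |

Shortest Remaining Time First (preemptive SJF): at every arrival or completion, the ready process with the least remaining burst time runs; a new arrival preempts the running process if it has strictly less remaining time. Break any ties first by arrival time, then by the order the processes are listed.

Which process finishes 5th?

J3

Timeline: | J1 0-6 | J2 6-9 | J4 9-10 | J5 10-12 | J4 12-22 | J3 22-34 |
Completion: J1=6  J2=9  J3=34  J4=22  J5=12
Turnaround (C−A): J1=6  J2=6  J3=28  J4=13  J5=2
Finish order: J1 → J2 → J5 → J4 → J3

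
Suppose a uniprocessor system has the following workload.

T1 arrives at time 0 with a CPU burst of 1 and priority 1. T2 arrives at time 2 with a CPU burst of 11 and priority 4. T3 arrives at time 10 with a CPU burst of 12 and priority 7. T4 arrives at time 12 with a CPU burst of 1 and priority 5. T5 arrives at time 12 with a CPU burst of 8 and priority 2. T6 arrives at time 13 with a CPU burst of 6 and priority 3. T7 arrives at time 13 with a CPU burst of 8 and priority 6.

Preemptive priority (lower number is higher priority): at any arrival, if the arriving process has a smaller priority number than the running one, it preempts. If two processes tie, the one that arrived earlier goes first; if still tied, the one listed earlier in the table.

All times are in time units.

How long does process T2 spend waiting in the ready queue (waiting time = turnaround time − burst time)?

14

Schedule: | T1 0-1 | idle 1-2 | T2 2-12 | T5 12-20 | T6 20-26 | T2 26-27 | T4 27-28 | T7 28-36 | T3 36-48 |
Completion: T1=1  T2=27  T3=48  T4=28  T5=20  T6=26  T7=36
Waiting(T2) = turnaround − burst = 25 − 11 = 14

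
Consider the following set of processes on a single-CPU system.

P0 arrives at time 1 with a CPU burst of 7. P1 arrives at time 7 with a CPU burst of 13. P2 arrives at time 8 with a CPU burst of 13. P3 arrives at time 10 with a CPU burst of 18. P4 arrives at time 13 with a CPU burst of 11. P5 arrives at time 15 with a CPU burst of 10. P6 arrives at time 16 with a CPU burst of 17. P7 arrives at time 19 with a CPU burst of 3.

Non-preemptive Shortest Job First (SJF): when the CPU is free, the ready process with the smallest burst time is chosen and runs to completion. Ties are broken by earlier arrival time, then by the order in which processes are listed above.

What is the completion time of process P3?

93

Gantt: | idle 0-1 | P0 1-8 | P1 8-21 | P7 21-24 | P5 24-34 | P4 34-45 | P2 45-58 | P6 58-75 | P3 75-93 |
Completion: P0=8  P1=21  P2=58  P3=93  P4=45  P5=34  P6=75  P7=24
Turnaround (C−A): P0=7  P1=14  P2=50  P3=83  P4=32  P5=19  P6=59  P7=5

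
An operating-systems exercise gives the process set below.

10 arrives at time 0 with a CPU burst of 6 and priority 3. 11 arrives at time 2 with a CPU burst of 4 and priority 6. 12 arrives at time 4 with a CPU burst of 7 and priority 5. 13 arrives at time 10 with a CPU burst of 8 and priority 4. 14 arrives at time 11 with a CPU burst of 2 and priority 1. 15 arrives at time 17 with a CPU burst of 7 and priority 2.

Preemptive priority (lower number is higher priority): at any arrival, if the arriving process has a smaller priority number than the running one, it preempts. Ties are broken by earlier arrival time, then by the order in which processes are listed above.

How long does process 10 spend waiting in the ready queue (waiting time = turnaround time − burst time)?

0

Schedule: | 10 0-6 | 12 6-10 | 13 10-11 | 14 11-13 | 13 13-17 | 15 17-24 | 13 24-27 | 12 27-30 | 11 30-34 |
Completion: 10=6  11=34  12=30  13=27  14=13  15=24
Turnaround (C−A): 10=6  11=32  12=26  13=17  14=2  15=7
Waiting(10) = turnaround − burst = 6 − 6 = 0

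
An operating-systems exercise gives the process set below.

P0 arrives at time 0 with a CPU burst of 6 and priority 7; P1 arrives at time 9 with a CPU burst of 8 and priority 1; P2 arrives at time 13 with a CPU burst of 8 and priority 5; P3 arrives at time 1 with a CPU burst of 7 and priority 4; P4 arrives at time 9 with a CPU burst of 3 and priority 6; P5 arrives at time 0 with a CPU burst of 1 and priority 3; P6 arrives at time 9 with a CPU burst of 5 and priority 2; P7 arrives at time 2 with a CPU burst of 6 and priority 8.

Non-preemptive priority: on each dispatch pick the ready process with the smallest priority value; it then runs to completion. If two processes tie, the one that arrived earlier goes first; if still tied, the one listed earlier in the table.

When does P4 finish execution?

38

Gantt: | P5 0-1 | P3 1-8 | P0 8-14 | P1 14-22 | P6 22-27 | P2 27-35 | P4 35-38 | P7 38-44 |
Completion: P0=14  P1=22  P2=35  P3=8  P4=38  P5=1  P6=27  P7=44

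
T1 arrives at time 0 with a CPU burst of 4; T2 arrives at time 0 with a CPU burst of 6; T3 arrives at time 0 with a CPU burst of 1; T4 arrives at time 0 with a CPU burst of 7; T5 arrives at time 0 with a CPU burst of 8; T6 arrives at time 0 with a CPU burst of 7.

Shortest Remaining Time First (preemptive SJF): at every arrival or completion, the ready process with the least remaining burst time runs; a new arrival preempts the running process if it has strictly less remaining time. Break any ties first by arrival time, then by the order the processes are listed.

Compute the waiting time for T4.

Schedule: | T3 0-1 | T1 1-5 | T2 5-11 | T4 11-18 | T6 18-25 | T5 25-33 |
Completion: T1=5  T2=11  T3=1  T4=18  T5=33  T6=25
Turnaround (C−A): T1=5  T2=11  T3=1  T4=18  T5=33  T6=25
Waiting(T4) = turnaround − burst = 18 − 7 = 11

11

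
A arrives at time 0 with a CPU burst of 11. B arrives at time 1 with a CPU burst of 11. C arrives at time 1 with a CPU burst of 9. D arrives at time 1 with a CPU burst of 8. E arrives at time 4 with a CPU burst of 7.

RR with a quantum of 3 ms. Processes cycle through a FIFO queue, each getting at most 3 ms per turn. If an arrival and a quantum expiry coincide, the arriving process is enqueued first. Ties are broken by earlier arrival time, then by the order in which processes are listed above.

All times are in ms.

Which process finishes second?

D

Schedule: | A 0-3 | B 3-6 | C 6-9 | D 9-12 | A 12-15 | E 15-18 | B 18-21 | C 21-24 | D 24-27 | A 27-30 | E 30-33 | B 33-36 | C 36-39 | D 39-41 | A 41-43 | E 43-44 | B 44-46 |
Completion: A=43  B=46  C=39  D=41  E=44
Turnaround (C−A): A=43  B=45  C=38  D=40  E=40
Finish order: C → D → A → E → B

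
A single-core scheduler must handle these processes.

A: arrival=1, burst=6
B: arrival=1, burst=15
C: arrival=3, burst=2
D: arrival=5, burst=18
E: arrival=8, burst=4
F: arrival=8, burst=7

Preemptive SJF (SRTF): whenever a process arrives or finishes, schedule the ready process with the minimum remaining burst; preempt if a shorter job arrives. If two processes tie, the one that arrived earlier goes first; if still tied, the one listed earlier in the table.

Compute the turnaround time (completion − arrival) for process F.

Timeline: | idle 0-1 | A 1-3 | C 3-5 | A 5-9 | E 9-13 | F 13-20 | B 20-35 | D 35-53 |
Completion: A=9  B=35  C=5  D=53  E=13  F=20
Turnaround (C−A): A=8  B=34  C=2  D=48  E=5  F=12
Turnaround(F) = completion − arrival = 20 − 8 = 12

12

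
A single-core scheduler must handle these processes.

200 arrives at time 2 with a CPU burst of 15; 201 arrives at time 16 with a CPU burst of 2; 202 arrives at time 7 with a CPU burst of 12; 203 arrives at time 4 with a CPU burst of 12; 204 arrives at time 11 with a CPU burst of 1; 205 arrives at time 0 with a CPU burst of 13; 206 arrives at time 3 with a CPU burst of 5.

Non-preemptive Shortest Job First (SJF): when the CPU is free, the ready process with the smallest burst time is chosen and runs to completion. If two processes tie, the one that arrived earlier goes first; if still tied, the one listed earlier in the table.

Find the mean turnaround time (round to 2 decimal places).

Timeline: | 205 0-13 | 204 13-14 | 206 14-19 | 201 19-21 | 203 21-33 | 202 33-45 | 200 45-60 |
Completion: 200=60  201=21  202=45  203=33  204=14  205=13  206=19
Turnaround times: 200=58, 201=5, 202=38, 203=29, 204=3, 205=13, 206=16
Average turnaround = (58+5+38+29+3+13+16) / 7 = 162/7 = 23.14

23.14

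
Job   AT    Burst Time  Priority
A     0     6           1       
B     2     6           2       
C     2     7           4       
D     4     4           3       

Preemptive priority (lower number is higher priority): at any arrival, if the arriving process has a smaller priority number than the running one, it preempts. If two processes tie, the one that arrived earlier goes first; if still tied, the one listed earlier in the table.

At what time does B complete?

12

Timeline: | A 0-6 | B 6-12 | D 12-16 | C 16-23 |
Completion: A=6  B=12  C=23  D=16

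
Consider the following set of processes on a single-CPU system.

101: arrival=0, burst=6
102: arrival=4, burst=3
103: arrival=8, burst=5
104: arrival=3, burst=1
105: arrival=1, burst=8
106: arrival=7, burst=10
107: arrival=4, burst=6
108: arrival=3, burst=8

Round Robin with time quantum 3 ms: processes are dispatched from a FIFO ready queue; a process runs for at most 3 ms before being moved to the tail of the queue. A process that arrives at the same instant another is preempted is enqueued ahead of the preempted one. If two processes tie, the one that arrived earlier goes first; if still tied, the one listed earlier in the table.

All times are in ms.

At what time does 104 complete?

7

Timeline: | 101 0-3 | 105 3-6 | 104 6-7 | 108 7-10 | 101 10-13 | 102 13-16 | 107 16-19 | 105 19-22 | 106 22-25 | 103 25-28 | 108 28-31 | 107 31-34 | 105 34-36 | 106 36-39 | 103 39-41 | 108 41-43 | 106 43-47 |
Completion: 101=13  102=16  103=41  104=7  105=36  106=47  107=34  108=43
Turnaround (C−A): 101=13  102=12  103=33  104=4  105=35  106=40  107=30  108=40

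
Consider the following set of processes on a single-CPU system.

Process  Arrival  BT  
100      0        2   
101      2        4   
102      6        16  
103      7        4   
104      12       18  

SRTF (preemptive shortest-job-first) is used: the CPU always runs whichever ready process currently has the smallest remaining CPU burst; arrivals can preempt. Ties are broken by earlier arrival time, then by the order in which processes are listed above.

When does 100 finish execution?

Schedule: | 100 0-2 | 101 2-6 | 102 6-7 | 103 7-11 | 102 11-26 | 104 26-44 |
Completion: 100=2  101=6  102=26  103=11  104=44
Turnaround (C−A): 100=2  101=4  102=20  103=4  104=32

2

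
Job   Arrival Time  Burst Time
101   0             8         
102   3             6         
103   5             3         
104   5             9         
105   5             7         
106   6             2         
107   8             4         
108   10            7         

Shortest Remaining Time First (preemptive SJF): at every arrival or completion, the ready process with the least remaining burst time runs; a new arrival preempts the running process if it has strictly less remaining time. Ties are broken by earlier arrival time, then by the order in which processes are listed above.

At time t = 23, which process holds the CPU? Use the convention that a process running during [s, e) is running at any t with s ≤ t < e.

105

Timeline: | 101 0-8 | 106 8-10 | 103 10-13 | 107 13-17 | 102 17-23 | 105 23-30 | 108 30-37 | 104 37-46 |
Completion: 101=8  102=23  103=13  104=46  105=30  106=10  107=17  108=37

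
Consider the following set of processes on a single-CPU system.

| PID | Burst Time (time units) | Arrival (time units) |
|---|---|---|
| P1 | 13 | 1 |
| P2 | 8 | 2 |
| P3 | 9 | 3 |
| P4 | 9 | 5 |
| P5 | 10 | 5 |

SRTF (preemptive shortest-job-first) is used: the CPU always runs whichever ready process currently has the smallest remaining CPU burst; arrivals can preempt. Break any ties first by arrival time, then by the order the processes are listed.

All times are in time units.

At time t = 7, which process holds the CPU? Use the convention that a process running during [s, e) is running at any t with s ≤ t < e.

Timeline: | idle 0-1 | P1 1-2 | P2 2-10 | P3 10-19 | P4 19-28 | P5 28-38 | P1 38-50 |
Completion: P1=50  P2=10  P3=19  P4=28  P5=38
Turnaround (C−A): P1=49  P2=8  P3=16  P4=23  P5=33

P2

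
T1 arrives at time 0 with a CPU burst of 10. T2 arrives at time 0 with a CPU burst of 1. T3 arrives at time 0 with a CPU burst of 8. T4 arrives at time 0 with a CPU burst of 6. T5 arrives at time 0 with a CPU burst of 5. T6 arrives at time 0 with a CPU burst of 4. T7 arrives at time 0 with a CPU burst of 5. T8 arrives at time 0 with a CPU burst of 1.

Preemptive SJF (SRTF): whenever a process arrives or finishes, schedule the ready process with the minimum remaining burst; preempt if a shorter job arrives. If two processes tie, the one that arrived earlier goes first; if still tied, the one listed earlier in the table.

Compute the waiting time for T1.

30

Timeline: | T2 0-1 | T8 1-2 | T6 2-6 | T5 6-11 | T7 11-16 | T4 16-22 | T3 22-30 | T1 30-40 |
Completion: T1=40  T2=1  T3=30  T4=22  T5=11  T6=6  T7=16  T8=2
Turnaround (C−A): T1=40  T2=1  T3=30  T4=22  T5=11  T6=6  T7=16  T8=2
Waiting(T1) = turnaround − burst = 40 − 10 = 30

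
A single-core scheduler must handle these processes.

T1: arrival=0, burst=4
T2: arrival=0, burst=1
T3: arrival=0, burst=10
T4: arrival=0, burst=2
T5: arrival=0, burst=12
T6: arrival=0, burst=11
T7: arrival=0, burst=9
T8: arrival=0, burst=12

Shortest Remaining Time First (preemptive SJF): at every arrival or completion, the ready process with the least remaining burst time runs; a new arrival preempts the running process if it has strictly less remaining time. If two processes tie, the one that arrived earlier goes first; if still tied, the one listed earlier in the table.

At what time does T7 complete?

16

Timeline: | T2 0-1 | T4 1-3 | T1 3-7 | T7 7-16 | T3 16-26 | T6 26-37 | T5 37-49 | T8 49-61 |
Completion: T1=7  T2=1  T3=26  T4=3  T5=49  T6=37  T7=16  T8=61
Turnaround (C−A): T1=7  T2=1  T3=26  T4=3  T5=49  T6=37  T7=16  T8=61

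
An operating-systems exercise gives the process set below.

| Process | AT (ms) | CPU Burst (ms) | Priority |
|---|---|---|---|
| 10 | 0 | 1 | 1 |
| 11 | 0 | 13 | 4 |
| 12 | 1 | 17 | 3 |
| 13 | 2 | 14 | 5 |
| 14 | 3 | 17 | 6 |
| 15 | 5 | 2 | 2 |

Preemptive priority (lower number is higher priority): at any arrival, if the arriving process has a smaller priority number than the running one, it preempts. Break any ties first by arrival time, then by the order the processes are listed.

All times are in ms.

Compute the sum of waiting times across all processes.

97

Gantt: | 10 0-1 | 12 1-5 | 15 5-7 | 12 7-20 | 11 20-33 | 13 33-47 | 14 47-64 |
Completion: 10=1  11=33  12=20  13=47  14=64  15=7
Waiting = turnaround − burst: 10=0, 11=20, 12=2, 13=31, 14=44, 15=0
Total waiting = 0 + 20 + 2 + 31 + 44 + 0 = 97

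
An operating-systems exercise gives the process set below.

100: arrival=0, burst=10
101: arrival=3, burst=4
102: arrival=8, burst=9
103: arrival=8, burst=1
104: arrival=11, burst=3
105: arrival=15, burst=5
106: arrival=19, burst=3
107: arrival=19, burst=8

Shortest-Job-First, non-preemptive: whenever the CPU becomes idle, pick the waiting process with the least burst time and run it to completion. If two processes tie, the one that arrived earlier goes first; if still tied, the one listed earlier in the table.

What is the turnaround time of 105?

Timeline: | 100 0-10 | 103 10-11 | 104 11-14 | 101 14-18 | 105 18-23 | 106 23-26 | 107 26-34 | 102 34-43 |
Completion: 100=10  101=18  102=43  103=11  104=14  105=23  106=26  107=34
Turnaround (C−A): 100=10  101=15  102=35  103=3  104=3  105=8  106=7  107=15
Turnaround(105) = completion − arrival = 23 − 15 = 8

8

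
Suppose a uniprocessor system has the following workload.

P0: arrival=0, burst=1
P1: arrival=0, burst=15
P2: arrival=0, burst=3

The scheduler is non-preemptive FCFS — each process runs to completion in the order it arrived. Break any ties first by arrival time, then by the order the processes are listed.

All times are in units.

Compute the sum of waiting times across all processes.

Schedule: | P0 0-1 | P1 1-16 | P2 16-19 |
Completion: P0=1  P1=16  P2=19
Turnaround (C−A): P0=1  P1=16  P2=19
Waiting = turnaround − burst: P0=0, P1=1, P2=16
Total waiting = 0 + 1 + 16 = 17

17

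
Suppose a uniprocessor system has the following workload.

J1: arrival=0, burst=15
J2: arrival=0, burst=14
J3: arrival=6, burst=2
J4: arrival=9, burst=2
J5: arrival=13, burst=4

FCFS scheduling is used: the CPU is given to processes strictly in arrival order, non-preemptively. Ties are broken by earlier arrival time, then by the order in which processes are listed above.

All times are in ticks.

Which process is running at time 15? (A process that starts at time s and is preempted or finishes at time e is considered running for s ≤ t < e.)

J2

Schedule: | J1 0-15 | J2 15-29 | J3 29-31 | J4 31-33 | J5 33-37 |
Completion: J1=15  J2=29  J3=31  J4=33  J5=37
Turnaround (C−A): J1=15  J2=29  J3=25  J4=24  J5=24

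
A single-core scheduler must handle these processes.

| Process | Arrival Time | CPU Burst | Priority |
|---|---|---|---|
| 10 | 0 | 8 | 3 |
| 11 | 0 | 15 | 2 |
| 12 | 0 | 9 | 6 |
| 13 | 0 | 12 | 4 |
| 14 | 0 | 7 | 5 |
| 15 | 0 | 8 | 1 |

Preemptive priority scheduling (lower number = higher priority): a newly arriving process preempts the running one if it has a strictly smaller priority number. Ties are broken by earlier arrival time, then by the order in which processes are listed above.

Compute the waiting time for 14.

Gantt: | 15 0-8 | 11 8-23 | 10 23-31 | 13 31-43 | 14 43-50 | 12 50-59 |
Completion: 10=31  11=23  12=59  13=43  14=50  15=8
Waiting(14) = turnaround − burst = 50 − 7 = 43

43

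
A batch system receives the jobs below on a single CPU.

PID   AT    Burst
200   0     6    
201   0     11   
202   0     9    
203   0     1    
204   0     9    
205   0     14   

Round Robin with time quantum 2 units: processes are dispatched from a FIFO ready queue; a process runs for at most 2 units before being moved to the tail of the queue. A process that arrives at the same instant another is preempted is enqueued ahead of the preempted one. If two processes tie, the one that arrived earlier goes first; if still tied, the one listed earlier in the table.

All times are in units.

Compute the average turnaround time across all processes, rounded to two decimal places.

Schedule: | 200 0-2 | 201 2-4 | 202 4-6 | 203 6-7 | 204 7-9 | 205 9-11 | 200 11-13 | 201 13-15 | 202 15-17 | 204 17-19 | 205 19-21 | 200 21-23 | 201 23-25 | 202 25-27 | 204 27-29 | 205 29-31 | 201 31-33 | 202 33-35 | 204 35-37 | 205 37-39 | 201 39-41 | 202 41-42 | 204 42-43 | 205 43-45 | 201 45-46 | 205 46-50 |
Completion: 200=23  201=46  202=42  203=7  204=43  205=50
Turnaround times: 200=23, 201=46, 202=42, 203=7, 204=43, 205=50
Average turnaround = (23+46+42+7+43+50) / 6 = 211/6 = 35.17

35.17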